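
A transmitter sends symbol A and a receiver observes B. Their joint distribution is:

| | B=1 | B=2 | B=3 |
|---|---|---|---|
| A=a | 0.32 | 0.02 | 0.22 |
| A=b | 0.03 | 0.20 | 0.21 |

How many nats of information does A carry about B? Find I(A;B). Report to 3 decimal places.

0.219 nats

Marginals: p(A) = (0.5600, 0.4400), p(B) = (0.3500, 0.2200, 0.4300).
I(A;B) = H(A) + H(B) − H(A,B).
H(A) = 0.6859, H(B) = 1.0635, H(A,B) = 1.5308.
I(A;B) = 0.6859 + 1.0635 − 1.5308 = 0.219 nats.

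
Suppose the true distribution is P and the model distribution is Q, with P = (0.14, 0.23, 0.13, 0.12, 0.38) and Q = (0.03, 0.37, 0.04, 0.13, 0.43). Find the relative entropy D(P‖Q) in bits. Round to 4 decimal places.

D(P‖Q) = Σ p·log₂(p/q).
  0.14·log₂(0.14/0.03) = 0.31113
  0.23·log₂(0.23/0.37) = -0.15776
  0.13·log₂(0.13/0.04) = 0.22106
  0.12·log₂(0.12/0.13) = -0.01386
  0.38·log₂(0.38/0.43) = -0.06777
D(P‖Q) = 0.2928 bits.

0.2928 bits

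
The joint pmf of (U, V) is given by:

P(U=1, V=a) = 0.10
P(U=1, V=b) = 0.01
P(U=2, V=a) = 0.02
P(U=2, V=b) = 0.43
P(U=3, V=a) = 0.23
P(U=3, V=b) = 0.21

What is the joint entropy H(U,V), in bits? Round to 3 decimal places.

H(U,V) = −Σ p(x,y)·log₂ p(x,y) over all 6 cells.
  cell (1,a): −0.10·log₂0.10 = 0.3322
  cell (1,b): −0.01·log₂0.01 = 0.0664
  cell (2,a): −0.02·log₂0.02 = 0.1129
  cell (2,b): −0.43·log₂0.43 = 0.5236
  cell (3,a): −0.23·log₂0.23 = 0.4877
  cell (3,b): −0.21·log₂0.21 = 0.4728
Sum = 1.996 bits.

1.996 bits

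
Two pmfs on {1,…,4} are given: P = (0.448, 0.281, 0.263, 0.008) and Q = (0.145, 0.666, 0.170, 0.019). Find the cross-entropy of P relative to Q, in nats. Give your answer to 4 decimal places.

H(P,Q) = −Σ p·ln q.
  −0.448·ln(0.145) = 0.86510
  −0.281·ln(0.666) = 0.11422
  −0.263·ln(0.170) = 0.46602
  −0.008·ln(0.019) = 0.03171
H(P,Q) = 1.4770 nats.

1.4770 nats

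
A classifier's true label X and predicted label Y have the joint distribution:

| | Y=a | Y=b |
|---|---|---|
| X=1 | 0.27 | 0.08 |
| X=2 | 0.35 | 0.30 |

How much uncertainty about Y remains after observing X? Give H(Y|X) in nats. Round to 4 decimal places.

Chain rule: H(Y|X) = H(X,Y) − H(X).
Marginals: p(X) = (0.3500, 0.6500), p(Y) = (0.6200, 0.3800).
H(X,Y) = 1.2842 nats; H(X) = 0.6474 nats.
H(Y|X) = 1.2842 − 0.6474 = 0.6368 nats.

0.6368 nats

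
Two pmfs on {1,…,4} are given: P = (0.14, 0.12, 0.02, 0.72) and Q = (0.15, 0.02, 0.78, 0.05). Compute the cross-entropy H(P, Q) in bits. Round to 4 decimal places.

H(P,Q) = −Σ p·log₂ q.
  −0.14·log₂(0.15) = 0.38318
  −0.12·log₂(0.02) = 0.67726
  −0.02·log₂(0.78) = 0.00717
  −0.72·log₂(0.05) = 3.11179
H(P,Q) = 4.1794 bits.

4.1794 bits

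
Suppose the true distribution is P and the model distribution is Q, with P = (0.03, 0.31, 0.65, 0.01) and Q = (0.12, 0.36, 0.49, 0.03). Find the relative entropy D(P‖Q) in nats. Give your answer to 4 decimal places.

D(P‖Q) = Σ p·ln(p/q).
  0.03·ln(0.03/0.12) = -0.04159
  0.31·ln(0.31/0.36) = -0.04635
  0.65·ln(0.65/0.49) = 0.18367
  0.01·ln(0.01/0.03) = -0.01099
D(P‖Q) = 0.0847 nats.

0.0847 nats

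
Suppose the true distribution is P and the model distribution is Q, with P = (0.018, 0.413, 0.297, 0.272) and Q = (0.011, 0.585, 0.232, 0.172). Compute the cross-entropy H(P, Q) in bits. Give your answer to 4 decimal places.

H(P,Q) = −Σ p·log₂ q.
  −0.018·log₂(0.011) = 0.11711
  −0.413·log₂(0.585) = 0.31945
  −0.297·log₂(0.232) = 0.62602
  −0.272·log₂(0.172) = 0.69075
H(P,Q) = 1.7533 bits.

1.7533 bits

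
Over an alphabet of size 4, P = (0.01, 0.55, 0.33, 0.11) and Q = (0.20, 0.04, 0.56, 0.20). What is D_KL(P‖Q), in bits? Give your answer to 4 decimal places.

1.6899 bits

D(P‖Q) = Σ p·log₂(p/q).
  0.01·log₂(0.01/0.20) = -0.04322
  0.55·log₂(0.55/0.04) = 2.07975
  0.33·log₂(0.33/0.56) = -0.25178
  0.11·log₂(0.11/0.20) = -0.09487
D(P‖Q) = 1.6899 bits.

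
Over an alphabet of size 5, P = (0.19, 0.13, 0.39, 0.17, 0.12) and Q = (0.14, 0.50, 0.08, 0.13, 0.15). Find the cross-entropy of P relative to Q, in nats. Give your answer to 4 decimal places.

H(P,Q) = −Σ p·ln q.
  −0.19·ln(0.14) = 0.37356
  −0.13·ln(0.50) = 0.09011
  −0.39·ln(0.08) = 0.98503
  −0.17·ln(0.13) = 0.34684
  −0.12·ln(0.15) = 0.22765
H(P,Q) = 2.0232 nats.

2.0232 nats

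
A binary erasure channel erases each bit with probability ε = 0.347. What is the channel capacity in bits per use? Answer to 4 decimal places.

0.6530 bits

Binary erasure channel: capacity C = 1 − ε.
C = 1 − 0.347 = 0.6530 bits per channel use.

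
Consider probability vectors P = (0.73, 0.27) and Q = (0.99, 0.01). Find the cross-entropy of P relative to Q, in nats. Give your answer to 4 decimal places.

H(P,Q) = −Σ p·ln q.
  −0.73·ln(0.99) = 0.00734
  −0.27·ln(0.01) = 1.24340
H(P,Q) = 1.2507 nats.

1.2507 nats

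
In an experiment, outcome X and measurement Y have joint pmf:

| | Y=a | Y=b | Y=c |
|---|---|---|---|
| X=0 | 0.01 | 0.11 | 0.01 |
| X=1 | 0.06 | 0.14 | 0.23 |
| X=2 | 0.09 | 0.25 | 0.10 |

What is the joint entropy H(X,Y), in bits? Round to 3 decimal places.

H(X,Y) = −Σ p(x,y)·log₂ p(x,y) over all 9 cells.
  cell (0,a): −0.01·log₂0.01 = 0.0664
  cell (0,b): −0.11·log₂0.11 = 0.3503
  cell (0,c): −0.01·log₂0.01 = 0.0664
  cell (1,a): −0.06·log₂0.06 = 0.2435
  cell (1,b): −0.14·log₂0.14 = 0.3971
  cell (1,c): −0.23·log₂0.23 = 0.4877
  cell (2,a): −0.09·log₂0.09 = 0.3127
  cell (2,b): −0.25·log₂0.25 = 0.5000
  cell (2,c): −0.10·log₂0.10 = 0.3322
Sum = 2.756 bits.

2.756 bits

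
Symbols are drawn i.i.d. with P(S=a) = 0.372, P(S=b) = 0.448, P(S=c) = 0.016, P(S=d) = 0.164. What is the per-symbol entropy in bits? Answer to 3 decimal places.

1.573 bits

H(S) = −Σ p·log₂ p.
  −(0.372)·log₂(0.372) = 0.5307
  −(0.448)·log₂(0.448) = 0.5190
  −(0.016)·log₂(0.016) = 0.0955
  −(0.164)·log₂(0.164) = 0.4278
Sum: 0.5307 + 0.5190 + 0.0955 + 0.4278 = 1.573 bits.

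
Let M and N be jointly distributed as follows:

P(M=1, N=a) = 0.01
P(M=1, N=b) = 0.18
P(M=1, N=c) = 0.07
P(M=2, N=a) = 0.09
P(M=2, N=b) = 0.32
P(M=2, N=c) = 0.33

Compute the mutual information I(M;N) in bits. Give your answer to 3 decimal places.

Marginals: p(M) = (0.2600, 0.7400), p(N) = (0.1000, 0.5000, 0.4000).
I(M;N) = Σ p(x,y)·log₂[p(x,y)/(p(x)p(y))].
  (1,a): 0.01·log₂(0.3846) = -0.0138
  (1,b): 0.18·log₂(1.3846) = 0.0845
  (1,c): 0.07·log₂(0.6731) = -0.0400
  (2,a): 0.09·log₂(1.2162) = 0.0254
  (2,b): 0.32·log₂(0.8649) = -0.0670
  (2,c): 0.33·log₂(1.1149) = 0.0518
Sum = 0.041 bits.

0.041 bits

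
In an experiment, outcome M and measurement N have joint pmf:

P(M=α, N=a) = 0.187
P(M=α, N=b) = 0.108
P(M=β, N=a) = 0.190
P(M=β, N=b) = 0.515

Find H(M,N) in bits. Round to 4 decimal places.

H(M,N) = −Σ p(x,y)·log₂ p(x,y) over all 4 cells.
  cell (α,a): −0.187·log₂0.187 = 0.45233
  cell (α,b): −0.108·log₂0.108 = 0.34678
  cell (β,a): −0.190·log₂0.190 = 0.45523
  cell (β,b): −0.515·log₂0.515 = 0.49304
Sum = 1.7474 bits.

1.7474 bits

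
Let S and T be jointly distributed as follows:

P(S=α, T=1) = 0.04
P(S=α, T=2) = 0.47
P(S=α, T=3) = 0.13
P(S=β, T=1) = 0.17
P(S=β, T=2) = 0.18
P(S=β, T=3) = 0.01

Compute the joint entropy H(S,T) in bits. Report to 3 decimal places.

2.027 bits

H(S,T) = −Σ p(x,y)·log₂ p(x,y) over all 6 cells.
  cell (α,1): −0.04·log₂0.04 = 0.1858
  cell (α,2): −0.47·log₂0.47 = 0.5120
  cell (α,3): −0.13·log₂0.13 = 0.3826
  cell (β,1): −0.17·log₂0.17 = 0.4346
  cell (β,2): −0.18·log₂0.18 = 0.4453
  cell (β,3): −0.01·log₂0.01 = 0.0664
Sum = 2.027 bits.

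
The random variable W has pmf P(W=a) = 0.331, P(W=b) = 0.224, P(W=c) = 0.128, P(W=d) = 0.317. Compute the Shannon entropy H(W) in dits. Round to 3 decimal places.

H(W) = −Σ p·log₁₀ p.
  −(0.331)·log₁₀(0.331) = 0.1589
  −(0.224)·log₁₀(0.224) = 0.1455
  −(0.128)·log₁₀(0.128) = 0.1143
  −(0.317)·log₁₀(0.317) = 0.1582
Sum: 0.1589 + 0.1455 + 0.1143 + 0.1582 = 0.577 dits.

0.577 dits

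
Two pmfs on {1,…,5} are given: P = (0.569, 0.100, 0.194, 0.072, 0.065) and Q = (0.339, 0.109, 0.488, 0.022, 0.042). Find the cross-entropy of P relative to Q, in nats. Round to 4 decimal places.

1.4572 nats

H(P,Q) = −Σ p·ln q.
  −0.569·ln(0.339) = 0.61552
  −0.100·ln(0.109) = 0.22164
  −0.194·ln(0.488) = 0.13918
  −0.072·ln(0.022) = 0.27480
  −0.065·ln(0.042) = 0.20606
H(P,Q) = 1.4572 nats.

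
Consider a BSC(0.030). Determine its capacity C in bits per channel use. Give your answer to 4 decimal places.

Binary symmetric channel: C = 1 − h₂(ε) where h₂ is the binary entropy function.
h₂(0.030) = −0.030·log₂0.030 − 0.970·log₂0.970 = 0.1944.
C = 1 − 0.1944 = 0.8056 bits per channel use.

0.8056 bits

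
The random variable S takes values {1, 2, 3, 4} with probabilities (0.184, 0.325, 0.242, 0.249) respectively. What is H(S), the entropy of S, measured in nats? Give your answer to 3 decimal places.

H(S) = −Σ p·ln p.
  −(0.184)·ln(0.184) = 0.3115
  −(0.325)·ln(0.325) = 0.3653
  −(0.242)·ln(0.242) = 0.3434
  −(0.249)·ln(0.249) = 0.3462
Sum: 0.3115 + 0.3653 + 0.3434 + 0.3462 = 1.366 nats.

1.366 nats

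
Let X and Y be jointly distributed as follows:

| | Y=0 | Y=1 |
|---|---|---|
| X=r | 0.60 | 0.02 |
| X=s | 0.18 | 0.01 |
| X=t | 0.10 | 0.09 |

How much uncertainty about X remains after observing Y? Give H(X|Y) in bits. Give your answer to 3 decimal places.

Marginals: p(X) = (0.6200, 0.1900, 0.1900), p(Y) = (0.8800, 0.1200).
H(X|Y) = Σ p(Y) · H(X|Y=·).
  Y=0: p=0.8800, H(X|Y=0) = 1.2016
  Y=1: p=0.1200, H(X|Y=1) = 1.0409
Weighted sum = 1.182 bits.

1.182 bits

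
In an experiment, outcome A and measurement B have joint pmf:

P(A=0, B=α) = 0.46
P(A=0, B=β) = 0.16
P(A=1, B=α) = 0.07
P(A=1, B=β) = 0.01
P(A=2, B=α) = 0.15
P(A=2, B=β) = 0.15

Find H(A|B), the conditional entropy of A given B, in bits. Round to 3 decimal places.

1.190 bits

Chain rule: H(A|B) = H(A,B) − H(B).
Marginals: p(A) = (0.6200, 0.0800, 0.3000), p(B) = (0.6800, 0.3200).
H(A,B) = 2.0944 bits; H(B) = 0.9044 bits.
H(A|B) = 2.0944 − 0.9044 = 1.190 bits.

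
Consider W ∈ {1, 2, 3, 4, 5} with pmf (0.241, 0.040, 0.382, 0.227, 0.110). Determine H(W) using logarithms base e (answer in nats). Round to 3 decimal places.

1.419 nats

H(W) = −Σ p·ln p.
  −(0.241)·ln(0.241) = 0.3429
  −(0.040)·ln(0.040) = 0.1288
  −(0.382)·ln(0.382) = 0.3676
  −(0.227)·ln(0.227) = 0.3366
  −(0.110)·ln(0.110) = 0.2428
Sum: 0.3429 + 0.1288 + 0.3676 + 0.3366 + 0.2428 = 1.419 nats.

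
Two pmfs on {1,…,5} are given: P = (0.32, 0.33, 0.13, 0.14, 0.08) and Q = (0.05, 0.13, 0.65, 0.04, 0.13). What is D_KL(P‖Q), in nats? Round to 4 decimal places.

0.8287 nats

D(P‖Q) = Σ p·ln(p/q).
  0.32·ln(0.32/0.05) = 0.59402
  0.33·ln(0.33/0.13) = 0.30741
  0.13·ln(0.13/0.65) = -0.20923
  0.14·ln(0.14/0.04) = 0.17539
  0.08·ln(0.08/0.13) = -0.03884
D(P‖Q) = 0.8287 nats.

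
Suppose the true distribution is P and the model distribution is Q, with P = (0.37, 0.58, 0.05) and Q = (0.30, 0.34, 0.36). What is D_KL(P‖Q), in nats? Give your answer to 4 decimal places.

D(P‖Q) = Σ p·ln(p/q).
  0.37·ln(0.37/0.30) = 0.07760
  0.58·ln(0.58/0.34) = 0.30977
  0.05·ln(0.05/0.36) = -0.09870
D(P‖Q) = 0.2887 nats.

0.2887 nats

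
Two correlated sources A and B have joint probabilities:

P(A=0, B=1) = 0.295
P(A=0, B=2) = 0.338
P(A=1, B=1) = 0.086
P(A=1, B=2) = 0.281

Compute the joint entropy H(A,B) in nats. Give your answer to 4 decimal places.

H(A,B) = −Σ p(x,y)·ln p(x,y) over all 4 cells.
  cell (0,1): −0.295·ln0.295 = 0.36013
  cell (0,2): −0.338·ln0.338 = 0.36663
  cell (1,1): −0.086·ln0.086 = 0.21099
  cell (1,2): −0.281·ln0.281 = 0.35670
Sum = 1.2945 nats.

1.2945 nats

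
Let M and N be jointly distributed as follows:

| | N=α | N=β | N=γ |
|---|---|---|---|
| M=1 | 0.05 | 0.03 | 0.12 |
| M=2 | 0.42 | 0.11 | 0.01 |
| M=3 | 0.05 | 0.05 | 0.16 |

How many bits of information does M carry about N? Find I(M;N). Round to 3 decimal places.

0.381 bits

Marginals: p(M) = (0.2000, 0.5400, 0.2600), p(N) = (0.5200, 0.1900, 0.2900).
I(M;N) = H(M) + H(N) − H(M,N).
H(M) = 1.4497, H(N) = 1.4637, H(M,N) = 2.5325.
I(M;N) = 1.4497 + 1.4637 − 2.5325 = 0.381 bits.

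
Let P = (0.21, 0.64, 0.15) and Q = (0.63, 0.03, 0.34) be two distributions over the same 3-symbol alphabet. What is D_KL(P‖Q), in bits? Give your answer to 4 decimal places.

2.3157 bits

D(P‖Q) = Σ p·log₂(p/q).
  0.21·log₂(0.21/0.63) = -0.33284
  0.64·log₂(0.64/0.03) = 2.82562
  0.15·log₂(0.15/0.34) = -0.17709
D(P‖Q) = 2.3157 bits.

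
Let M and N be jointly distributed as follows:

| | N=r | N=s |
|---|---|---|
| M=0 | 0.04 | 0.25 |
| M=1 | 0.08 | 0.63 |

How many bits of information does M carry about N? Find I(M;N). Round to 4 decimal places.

Marginals: p(M) = (0.2900, 0.7100), p(N) = (0.1200, 0.8800).
I(M;N) = Σ p(x,y)·log₂[p(x,y)/(p(x)p(y))].
  (0,r): 0.04·log₂(1.1494) = 0.00804
  (0,s): 0.25·log₂(0.9796) = -0.00743
  (1,r): 0.08·log₂(0.9390) = -0.00727
  (1,s): 0.63·log₂(1.0083) = 0.00753
Sum = 0.0009 bits.

0.0009 bits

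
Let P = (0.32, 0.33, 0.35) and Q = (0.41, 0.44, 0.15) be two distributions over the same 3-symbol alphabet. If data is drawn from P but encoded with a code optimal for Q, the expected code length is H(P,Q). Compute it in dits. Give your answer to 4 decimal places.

0.5299 dits

H(P,Q) = −Σ p·log₁₀ q.
  −0.32·log₁₀(0.41) = 0.12391
  −0.33·log₁₀(0.44) = 0.11766
  −0.35·log₁₀(0.15) = 0.28837
H(P,Q) = 0.5299 dits.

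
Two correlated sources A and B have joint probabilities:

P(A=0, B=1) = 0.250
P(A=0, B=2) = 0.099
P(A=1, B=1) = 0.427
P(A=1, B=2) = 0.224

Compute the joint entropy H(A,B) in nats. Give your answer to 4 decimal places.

1.2740 nats

H(A,B) = −Σ p(x,y)·ln p(x,y) over all 4 cells.
  cell (0,1): −0.250·ln0.250 = 0.34657
  cell (0,2): −0.099·ln0.099 = 0.22895
  cell (1,1): −0.427·ln0.427 = 0.36336
  cell (1,2): −0.224·ln0.224 = 0.33513
Sum = 1.2740 nats.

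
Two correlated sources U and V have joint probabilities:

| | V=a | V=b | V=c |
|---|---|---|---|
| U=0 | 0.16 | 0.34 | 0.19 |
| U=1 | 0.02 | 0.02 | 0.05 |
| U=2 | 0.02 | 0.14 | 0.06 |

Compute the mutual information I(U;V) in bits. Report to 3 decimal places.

Marginals: p(U) = (0.6900, 0.0900, 0.2200), p(V) = (0.2000, 0.5000, 0.3000).
I(U;V) = H(U) + H(V) − H(U,V).
H(U) = 1.1626, H(V) = 1.4855, H(U,V) = 2.6028.
I(U;V) = 1.1626 + 1.4855 − 2.6028 = 0.045 bits.

0.045 bits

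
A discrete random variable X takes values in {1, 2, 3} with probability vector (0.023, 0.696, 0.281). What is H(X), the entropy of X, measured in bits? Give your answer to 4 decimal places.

H(X) = −Σ p·log₂ p.
  −(0.023)·log₂(0.023) = 0.12517
  −(0.696)·log₂(0.696) = 0.36390
  −(0.281)·log₂(0.281) = 0.51461
Sum: 0.12517 + 0.36390 + 0.51461 = 1.0037 bits.

1.0037 bits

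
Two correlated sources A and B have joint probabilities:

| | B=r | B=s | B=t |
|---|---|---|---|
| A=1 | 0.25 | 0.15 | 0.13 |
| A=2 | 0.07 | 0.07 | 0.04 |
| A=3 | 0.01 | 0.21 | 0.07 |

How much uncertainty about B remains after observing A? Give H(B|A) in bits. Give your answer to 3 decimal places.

1.375 bits

Marginals: p(A) = (0.5300, 0.1800, 0.2900), p(B) = (0.3300, 0.4300, 0.2400).
H(B|A) = Σ p(A) · H(B|A=·).
  A=1: p=0.5300, H(B|A=1) = 1.5240
  A=2: p=0.1800, H(B|A=2) = 1.5420
  A=3: p=0.2900, H(B|A=3) = 0.9997
Weighted sum = 1.375 bits.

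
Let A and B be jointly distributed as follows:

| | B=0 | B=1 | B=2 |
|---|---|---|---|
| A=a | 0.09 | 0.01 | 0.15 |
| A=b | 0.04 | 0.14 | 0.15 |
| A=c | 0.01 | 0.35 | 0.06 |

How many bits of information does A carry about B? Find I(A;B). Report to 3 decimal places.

0.358 bits

Marginals: p(A) = (0.2500, 0.3300, 0.4200), p(B) = (0.1400, 0.5000, 0.3600).
I(A;B) = H(A) + H(B) − H(A,B).
H(A) = 1.5535, H(B) = 1.4277, H(A,B) = 2.6231.
I(A;B) = 1.5535 + 1.4277 − 2.6231 = 0.358 bits.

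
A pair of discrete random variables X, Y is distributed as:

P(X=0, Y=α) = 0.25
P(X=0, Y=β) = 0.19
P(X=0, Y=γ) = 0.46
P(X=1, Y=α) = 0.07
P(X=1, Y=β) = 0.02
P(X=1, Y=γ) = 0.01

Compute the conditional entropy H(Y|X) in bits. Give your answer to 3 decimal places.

1.449 bits

Chain rule: H(Y|X) = H(X,Y) − H(X).
Marginals: p(X) = (0.9000, 0.1000), p(Y) = (0.3200, 0.2100, 0.4700).
H(X,Y) = 1.9184 bits; H(X) = 0.4690 bits.
H(Y|X) = 1.9184 − 0.4690 = 1.449 bits.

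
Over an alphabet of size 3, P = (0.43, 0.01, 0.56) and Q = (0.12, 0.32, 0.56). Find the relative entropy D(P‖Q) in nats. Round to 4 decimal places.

0.5141 nats

D(P‖Q) = Σ p·ln(p/q).
  0.43·ln(0.43/0.12) = 0.54881
  0.01·ln(0.01/0.32) = -0.03466
  0.56·ln(0.56/0.56) = 0.00000
D(P‖Q) = 0.5141 nats.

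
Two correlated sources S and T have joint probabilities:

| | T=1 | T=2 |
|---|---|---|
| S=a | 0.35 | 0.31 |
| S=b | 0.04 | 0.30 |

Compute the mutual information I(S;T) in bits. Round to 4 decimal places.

Marginals: p(S) = (0.6600, 0.3400), p(T) = (0.3900, 0.6100).
I(S;T) = Σ p(x,y)·log₂[p(x,y)/(p(x)p(y))].
  (a,1): 0.35·log₂(1.3598) = 0.15517
  (a,2): 0.31·log₂(0.7700) = -0.11689
  (b,1): 0.04·log₂(0.3017) = -0.06916
  (b,2): 0.30·log₂(1.4465) = 0.15976
Sum = 0.1289 bits.

0.1289 bits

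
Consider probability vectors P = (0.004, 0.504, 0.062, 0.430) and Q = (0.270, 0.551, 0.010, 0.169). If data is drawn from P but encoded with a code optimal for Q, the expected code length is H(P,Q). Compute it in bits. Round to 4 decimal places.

H(P,Q) = −Σ p·log₂ q.
  −0.004·log₂(0.270) = 0.00756
  −0.504·log₂(0.551) = 0.43338
  −0.062·log₂(0.010) = 0.41192
  −0.430·log₂(0.169) = 1.10291
H(P,Q) = 1.9558 bits.

1.9558 bits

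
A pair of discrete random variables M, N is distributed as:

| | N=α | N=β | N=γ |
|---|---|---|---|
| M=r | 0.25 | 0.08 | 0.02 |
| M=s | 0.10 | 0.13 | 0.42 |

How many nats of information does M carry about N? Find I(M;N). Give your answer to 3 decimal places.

0.217 nats

Marginals: p(M) = (0.3500, 0.6500), p(N) = (0.3500, 0.2100, 0.4400).
I(M;N) = H(M) + H(N) − H(M,N).
H(M) = 0.6474, H(N) = 1.0564, H(M,N) = 1.4867.
I(M;N) = 0.6474 + 1.0564 − 1.4867 = 0.217 nats.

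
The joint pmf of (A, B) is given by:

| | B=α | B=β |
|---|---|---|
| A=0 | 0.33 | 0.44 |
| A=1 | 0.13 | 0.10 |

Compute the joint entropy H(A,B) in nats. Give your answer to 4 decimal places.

1.2226 nats

H(A,B) = −Σ p(x,y)·ln p(x,y) over all 4 cells.
  cell (0,α): −0.33·ln0.33 = 0.36586
  cell (0,β): −0.44·ln0.44 = 0.36123
  cell (1,α): −0.13·ln0.13 = 0.26523
  cell (1,β): −0.10·ln0.10 = 0.23026
Sum = 1.2226 nats.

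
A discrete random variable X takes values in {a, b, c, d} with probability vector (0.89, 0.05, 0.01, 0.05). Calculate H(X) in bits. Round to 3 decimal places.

0.648 bits

H(X) = −Σ p·log₂ p.
  −(0.89)·log₂(0.89) = 0.1496
  −(0.05)·log₂(0.05) = 0.2161
  −(0.01)·log₂(0.01) = 0.0664
  −(0.05)·log₂(0.05) = 0.2161
Sum: 0.1496 + 0.2161 + 0.0664 + 0.2161 = 0.648 bits.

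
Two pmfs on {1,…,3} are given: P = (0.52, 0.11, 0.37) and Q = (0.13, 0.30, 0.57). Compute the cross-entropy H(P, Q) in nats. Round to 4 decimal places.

1.4013 nats

H(P,Q) = −Σ p·ln q.
  −0.52·ln(0.13) = 1.06091
  −0.11·ln(0.30) = 0.13244
  −0.37·ln(0.57) = 0.20798
H(P,Q) = 1.4013 nats.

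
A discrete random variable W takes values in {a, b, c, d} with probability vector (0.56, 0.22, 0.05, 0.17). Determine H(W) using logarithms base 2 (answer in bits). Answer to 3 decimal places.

H(W) = −Σ p·log₂ p.
  −(0.56)·log₂(0.56) = 0.4684
  −(0.22)·log₂(0.22) = 0.4806
  −(0.05)·log₂(0.05) = 0.2161
  −(0.17)·log₂(0.17) = 0.4346
Sum: 0.4684 + 0.4806 + 0.2161 + 0.4346 = 1.600 bits.

1.600 bits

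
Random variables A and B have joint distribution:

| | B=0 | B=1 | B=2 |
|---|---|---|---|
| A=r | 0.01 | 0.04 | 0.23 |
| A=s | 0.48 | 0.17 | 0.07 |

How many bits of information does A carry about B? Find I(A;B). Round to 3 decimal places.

0.402 bits

Marginals: p(A) = (0.2800, 0.7200), p(B) = (0.4900, 0.2100, 0.3000).
I(A;B) = H(A) + H(B) − H(A,B).
H(A) = 0.8555, H(B) = 1.4982, H(A,B) = 1.9513.
I(A;B) = 0.8555 + 1.4982 − 1.9513 = 0.402 bits.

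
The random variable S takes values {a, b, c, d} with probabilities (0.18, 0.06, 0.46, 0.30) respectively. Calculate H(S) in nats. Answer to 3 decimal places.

1.196 nats

H(S) = −Σ p·ln p.
  −(0.18)·ln(0.18) = 0.3087
  −(0.06)·ln(0.06) = 0.1688
  −(0.46)·ln(0.46) = 0.3572
  −(0.30)·ln(0.30) = 0.3612
Sum: 0.3087 + 0.1688 + 0.3572 + 0.3612 = 1.196 nats.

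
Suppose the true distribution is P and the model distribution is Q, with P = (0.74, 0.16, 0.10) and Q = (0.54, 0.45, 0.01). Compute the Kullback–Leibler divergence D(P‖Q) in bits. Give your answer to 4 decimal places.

0.4299 bits

D(P‖Q) = Σ p·log₂(p/q).
  0.74·log₂(0.74/0.54) = 0.33638
  0.16·log₂(0.16/0.45) = -0.23870
  0.10·log₂(0.10/0.01) = 0.33219
D(P‖Q) = 0.4299 bits.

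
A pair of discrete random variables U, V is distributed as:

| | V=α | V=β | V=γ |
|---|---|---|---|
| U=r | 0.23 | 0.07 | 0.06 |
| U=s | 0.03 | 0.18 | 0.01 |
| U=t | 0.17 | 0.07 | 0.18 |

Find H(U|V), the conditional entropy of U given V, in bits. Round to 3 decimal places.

Chain rule: H(U|V) = H(U,V) − H(V).
Marginals: p(U) = (0.3600, 0.2200, 0.4200), p(V) = (0.4300, 0.3200, 0.2500).
H(U,V) = 2.8117 bits; H(V) = 1.5496 bits.
H(U|V) = 2.8117 − 1.5496 = 1.262 bits.

1.262 bits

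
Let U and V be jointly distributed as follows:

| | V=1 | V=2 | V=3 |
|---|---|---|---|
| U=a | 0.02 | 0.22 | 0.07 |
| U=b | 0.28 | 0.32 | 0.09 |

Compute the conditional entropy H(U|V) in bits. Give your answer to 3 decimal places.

Chain rule: H(U|V) = H(U,V) − H(V).
Marginals: p(U) = (0.3100, 0.6900), p(V) = (0.3000, 0.5400, 0.1600).
H(U,V) = 2.2149 bits; H(V) = 1.4241 bits.
H(U|V) = 2.2149 − 1.4241 = 0.791 bits.

0.791 bits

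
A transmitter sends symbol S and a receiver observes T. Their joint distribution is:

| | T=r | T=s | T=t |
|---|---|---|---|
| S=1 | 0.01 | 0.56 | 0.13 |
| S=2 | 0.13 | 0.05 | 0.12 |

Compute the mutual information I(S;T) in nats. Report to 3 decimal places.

0.229 nats

Marginals: p(S) = (0.7000, 0.3000), p(T) = (0.1400, 0.6100, 0.2500).
I(S;T) = Σ p(x,y)·ln[p(x,y)/(p(x)p(y))].
  (1,r): 0.01·ln(0.1020) = -0.0228
  (1,s): 0.56·ln(1.3115) = 0.1518
  (1,t): 0.13·ln(0.7429) = -0.0386
  (2,r): 0.13·ln(3.0952) = 0.1469
  (2,s): 0.05·ln(0.2732) = -0.0649
  (2,t): 0.12·ln(1.6000) = 0.0564
Sum = 0.229 nats.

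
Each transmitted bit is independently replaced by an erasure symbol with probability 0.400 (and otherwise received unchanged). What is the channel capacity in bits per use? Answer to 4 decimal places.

0.6000 bits

Binary erasure channel: capacity C = 1 − ε.
C = 1 − 0.400 = 0.6000 bits per channel use.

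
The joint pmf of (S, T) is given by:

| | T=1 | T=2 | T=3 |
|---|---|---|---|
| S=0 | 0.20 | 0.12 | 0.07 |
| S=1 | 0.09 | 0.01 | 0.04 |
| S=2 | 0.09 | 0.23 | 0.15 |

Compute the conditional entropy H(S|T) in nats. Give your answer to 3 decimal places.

Marginals: p(S) = (0.3900, 0.1400, 0.4700), p(T) = (0.3800, 0.3600, 0.2600).
H(S|T) = Σ p(T) · H(S|T=·).
  T=1: p=0.3800, H(S|T=1) = 1.0201
  T=2: p=0.3600, H(S|T=2) = 0.7520
  T=3: p=0.2600, H(S|T=3) = 0.9586
Weighted sum = 0.908 nats.

0.908 nats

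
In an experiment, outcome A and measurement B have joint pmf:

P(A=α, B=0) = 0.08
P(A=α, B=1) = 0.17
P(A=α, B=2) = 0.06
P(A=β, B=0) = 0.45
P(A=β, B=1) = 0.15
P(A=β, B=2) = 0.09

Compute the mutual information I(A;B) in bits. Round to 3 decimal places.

Marginals: p(A) = (0.3100, 0.6900), p(B) = (0.5300, 0.3200, 0.1500).
I(A;B) = Σ p(x,y)·log₂[p(x,y)/(p(x)p(y))].
  (α,0): 0.08·log₂(0.4869) = -0.0831
  (α,1): 0.17·log₂(1.7137) = 0.1321
  (α,2): 0.06·log₂(1.2903) = 0.0221
  (β,0): 0.45·log₂(1.2305) = 0.1347
  (β,1): 0.15·log₂(0.6793) = -0.0837
  (β,2): 0.09·log₂(0.8696) = -0.0181
Sum = 0.104 bits.

0.104 bits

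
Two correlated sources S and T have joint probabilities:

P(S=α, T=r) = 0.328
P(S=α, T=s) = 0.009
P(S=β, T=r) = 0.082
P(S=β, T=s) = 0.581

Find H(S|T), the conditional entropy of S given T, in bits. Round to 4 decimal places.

Chain rule: H(S|T) = H(S,T) − H(T).
Marginals: p(S) = (0.3370, 0.6630), p(T) = (0.4100, 0.5900).
H(S,T) = 1.3397 bits; H(T) = 0.9765 bits.
H(S|T) = 1.3397 − 0.9765 = 0.3632 bits.

0.3632 bits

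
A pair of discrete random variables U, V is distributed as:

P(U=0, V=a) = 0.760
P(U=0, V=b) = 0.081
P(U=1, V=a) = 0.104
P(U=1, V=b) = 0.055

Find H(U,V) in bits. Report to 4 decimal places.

1.1643 bits

H(U,V) = −Σ p(x,y)·log₂ p(x,y) over all 4 cells.
  cell (0,a): −0.760·log₂0.760 = 0.30091
  cell (0,b): −0.081·log₂0.081 = 0.29370
  cell (1,a): −0.104·log₂0.104 = 0.33960
  cell (1,b): −0.055·log₂0.055 = 0.23014
Sum = 1.1643 bits.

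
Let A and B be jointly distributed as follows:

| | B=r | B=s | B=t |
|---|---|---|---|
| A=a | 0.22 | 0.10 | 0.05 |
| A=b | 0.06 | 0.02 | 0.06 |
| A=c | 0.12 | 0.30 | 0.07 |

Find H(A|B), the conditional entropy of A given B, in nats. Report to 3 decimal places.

0.891 nats

Chain rule: H(A|B) = H(A,B) − H(B).
Marginals: p(A) = (0.3700, 0.1400, 0.4900), p(B) = (0.4000, 0.4200, 0.1800).
H(A,B) = 1.9308 nats; H(B) = 1.0395 nats.
H(A|B) = 1.9308 − 1.0395 = 0.891 nats.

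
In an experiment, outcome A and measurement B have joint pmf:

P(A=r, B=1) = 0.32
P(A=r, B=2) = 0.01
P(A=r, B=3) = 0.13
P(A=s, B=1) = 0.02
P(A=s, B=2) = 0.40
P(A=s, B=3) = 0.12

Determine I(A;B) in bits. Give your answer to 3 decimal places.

0.568 bits

Marginals: p(A) = (0.4600, 0.5400), p(B) = (0.3400, 0.4100, 0.2500).
I(A;B) = Σ p(x,y)·log₂[p(x,y)/(p(x)p(y))].
  (r,1): 0.32·log₂(2.0460) = 0.3305
  (r,2): 0.01·log₂(0.0530) = -0.0424
  (r,3): 0.13·log₂(1.1304) = 0.0230
  (s,1): 0.02·log₂(0.1089) = -0.0640
  (s,2): 0.40·log₂(1.8067) = 0.3413
  (s,3): 0.12·log₂(0.8889) = -0.0204
Sum = 0.568 bits.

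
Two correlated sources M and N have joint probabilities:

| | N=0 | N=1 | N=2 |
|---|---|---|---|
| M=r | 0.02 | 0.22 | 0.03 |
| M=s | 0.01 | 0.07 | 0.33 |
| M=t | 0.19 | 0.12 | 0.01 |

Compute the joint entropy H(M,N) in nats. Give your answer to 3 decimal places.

H(M,N) = −Σ p(x,y)·ln p(x,y) over all 9 cells.
  cell (r,0): −0.02·ln0.02 = 0.0782
  cell (r,1): −0.22·ln0.22 = 0.3331
  cell (r,2): −0.03·ln0.03 = 0.1052
  cell (s,0): −0.01·ln0.01 = 0.0461
  cell (s,1): −0.07·ln0.07 = 0.1861
  cell (s,2): −0.33·ln0.33 = 0.3659
  cell (t,0): −0.19·ln0.19 = 0.3155
  cell (t,1): −0.12·ln0.12 = 0.2544
  cell (t,2): −0.01·ln0.01 = 0.0461
Sum = 1.731 nats.

1.731 nats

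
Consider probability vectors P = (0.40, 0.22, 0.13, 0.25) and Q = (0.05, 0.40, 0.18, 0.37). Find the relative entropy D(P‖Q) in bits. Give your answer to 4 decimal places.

0.8078 bits

D(P‖Q) = Σ p·log₂(p/q).
  0.40·log₂(0.40/0.05) = 1.20000
  0.22·log₂(0.22/0.40) = -0.18975
  0.13·log₂(0.13/0.18) = -0.06103
  0.25·log₂(0.25/0.37) = -0.14140
D(P‖Q) = 0.8078 bits.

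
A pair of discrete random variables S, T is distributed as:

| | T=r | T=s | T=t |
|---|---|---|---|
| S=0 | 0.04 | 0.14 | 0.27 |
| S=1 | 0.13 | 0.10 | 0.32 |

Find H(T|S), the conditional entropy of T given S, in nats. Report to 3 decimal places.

Chain rule: H(T|S) = H(S,T) − H(S).
Marginals: p(S) = (0.4500, 0.5500), p(T) = (0.1700, 0.2400, 0.5900).
H(S,T) = 1.6176 nats; H(S) = 0.6881 nats.
H(T|S) = 1.6176 − 0.6881 = 0.929 nats.

0.929 nats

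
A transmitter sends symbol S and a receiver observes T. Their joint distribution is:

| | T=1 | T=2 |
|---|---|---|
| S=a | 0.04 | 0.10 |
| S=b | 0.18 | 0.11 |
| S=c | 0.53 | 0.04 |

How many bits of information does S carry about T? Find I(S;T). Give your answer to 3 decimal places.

Marginals: p(S) = (0.1400, 0.2900, 0.5700), p(T) = (0.7500, 0.2500).
I(S;T) = Σ p(x,y)·log₂[p(x,y)/(p(x)p(y))].
  (a,1): 0.04·log₂(0.3810) = -0.0557
  (a,2): 0.10·log₂(2.8571) = 0.1515
  (b,1): 0.18·log₂(0.8276) = -0.0491
  (b,2): 0.11·log₂(1.5172) = 0.0662
  (c,1): 0.53·log₂(1.2398) = 0.1643
  (c,2): 0.04·log₂(0.2807) = -0.0733
Sum = 0.204 bits.

0.204 bits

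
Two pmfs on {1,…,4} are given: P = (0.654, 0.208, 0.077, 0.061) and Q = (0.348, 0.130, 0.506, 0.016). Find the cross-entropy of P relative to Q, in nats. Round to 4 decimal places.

1.4194 nats

H(P,Q) = −Σ p·ln q.
  −0.654·ln(0.348) = 0.69033
  −0.208·ln(0.130) = 0.42437
  −0.077·ln(0.506) = 0.05245
  −0.061·ln(0.016) = 0.25225
H(P,Q) = 1.4194 nats.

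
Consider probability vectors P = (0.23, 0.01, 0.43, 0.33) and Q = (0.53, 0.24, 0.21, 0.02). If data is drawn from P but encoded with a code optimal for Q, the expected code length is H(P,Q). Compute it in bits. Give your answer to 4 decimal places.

H(P,Q) = −Σ p·log₂ q.
  −0.23·log₂(0.53) = 0.21067
  −0.01·log₂(0.24) = 0.02059
  −0.43·log₂(0.21) = 0.96816
  −0.33·log₂(0.02) = 1.86247
H(P,Q) = 3.0619 bits.

3.0619 bits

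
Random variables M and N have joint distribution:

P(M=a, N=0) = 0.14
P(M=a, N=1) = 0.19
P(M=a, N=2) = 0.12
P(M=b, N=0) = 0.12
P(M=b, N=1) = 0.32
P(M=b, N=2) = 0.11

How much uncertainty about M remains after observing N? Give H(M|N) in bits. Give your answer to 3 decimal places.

0.974 bits

Marginals: p(M) = (0.4500, 0.5500), p(N) = (0.2600, 0.5100, 0.2300).
H(M|N) = Σ p(N) · H(M|N=·).
  N=0: p=0.2600, H(M|N=0) = 0.9957
  N=1: p=0.5100, H(M|N=1) = 0.9526
  N=2: p=0.2300, H(M|N=2) = 0.9986
Weighted sum = 0.974 bits.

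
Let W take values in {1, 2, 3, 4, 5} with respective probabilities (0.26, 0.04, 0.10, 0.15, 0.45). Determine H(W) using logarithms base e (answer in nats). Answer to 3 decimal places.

H(W) = −Σ p·ln p.
  −(0.26)·ln(0.26) = 0.3502
  −(0.04)·ln(0.04) = 0.1288
  −(0.10)·ln(0.10) = 0.2303
  −(0.15)·ln(0.15) = 0.2846
  −(0.45)·ln(0.45) = 0.3593
Sum: 0.3502 + 0.1288 + 0.2303 + 0.2846 + 0.3593 = 1.353 nats.

1.353 nats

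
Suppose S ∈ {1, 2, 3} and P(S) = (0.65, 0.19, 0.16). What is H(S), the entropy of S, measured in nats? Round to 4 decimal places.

0.8888 nats

H(S) = −Σ p·ln p.
  −(0.65)·ln(0.65) = 0.28001
  −(0.19)·ln(0.19) = 0.31554
  −(0.16)·ln(0.16) = 0.29321
Sum: 0.28001 + 0.31554 + 0.29321 = 0.8888 nats.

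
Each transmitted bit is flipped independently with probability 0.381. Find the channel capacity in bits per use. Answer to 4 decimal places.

0.0413 bits

Binary symmetric channel: C = 1 − h₂(ε) where h₂ is the binary entropy function.
h₂(0.381) = −0.381·log₂0.381 − 0.619·log₂0.619 = 0.9587.
C = 1 − 0.9587 = 0.0413 bits per channel use.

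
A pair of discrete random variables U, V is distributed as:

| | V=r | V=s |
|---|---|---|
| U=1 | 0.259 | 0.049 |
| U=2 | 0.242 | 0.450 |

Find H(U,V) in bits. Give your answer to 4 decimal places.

H(U,V) = −Σ p(x,y)·log₂ p(x,y) over all 4 cells.
  cell (1,r): −0.259·log₂0.259 = 0.50478
  cell (1,s): −0.049·log₂0.049 = 0.21320
  cell (2,r): −0.242·log₂0.242 = 0.49535
  cell (2,s): −0.450·log₂0.450 = 0.51840
Sum = 1.7317 bits.

1.7317 bits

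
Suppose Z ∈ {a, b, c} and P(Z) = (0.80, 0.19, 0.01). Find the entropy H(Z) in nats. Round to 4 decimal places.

0.5401 nats

H(Z) = −Σ p·ln p.
  −(0.80)·ln(0.80) = 0.17851
  −(0.19)·ln(0.19) = 0.31554
  −(0.01)·ln(0.01) = 0.04605
Sum: 0.17851 + 0.31554 + 0.04605 = 0.5401 nats.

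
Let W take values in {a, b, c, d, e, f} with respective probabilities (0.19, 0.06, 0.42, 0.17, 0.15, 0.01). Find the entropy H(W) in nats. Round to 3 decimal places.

1.481 nats

H(W) = −Σ p·ln p.
  −(0.19)·ln(0.19) = 0.3155
  −(0.06)·ln(0.06) = 0.1688
  −(0.42)·ln(0.42) = 0.3644
  −(0.17)·ln(0.17) = 0.3012
  −(0.15)·ln(0.15) = 0.2846
  −(0.01)·ln(0.01) = 0.0461
Sum: 0.3155 + 0.1688 + 0.3644 + 0.3012 + 0.2846 + 0.0461 = 1.481 nats.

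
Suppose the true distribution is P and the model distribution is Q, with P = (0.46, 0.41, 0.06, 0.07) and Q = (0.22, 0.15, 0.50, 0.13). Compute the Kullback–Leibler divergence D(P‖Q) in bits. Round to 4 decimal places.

0.8382 bits

D(P‖Q) = Σ p·log₂(p/q).
  0.46·log₂(0.46/0.22) = 0.48950
  0.41·log₂(0.41/0.15) = 0.59477
  0.06·log₂(0.06/0.50) = -0.18353
  0.07·log₂(0.07/0.13) = -0.06252
D(P‖Q) = 0.8382 bits.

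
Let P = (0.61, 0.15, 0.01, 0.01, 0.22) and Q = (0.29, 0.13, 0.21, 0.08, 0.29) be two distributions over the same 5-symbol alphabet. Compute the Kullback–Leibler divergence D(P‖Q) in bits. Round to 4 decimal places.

D(P‖Q) = Σ p·log₂(p/q).
  0.61·log₂(0.61/0.29) = 0.65438
  0.15·log₂(0.15/0.13) = 0.03097
  0.01·log₂(0.01/0.21) = -0.04392
  0.01·log₂(0.01/0.08) = -0.03000
  0.22·log₂(0.22/0.29) = -0.08768
D(P‖Q) = 0.5237 bits.

0.5237 bits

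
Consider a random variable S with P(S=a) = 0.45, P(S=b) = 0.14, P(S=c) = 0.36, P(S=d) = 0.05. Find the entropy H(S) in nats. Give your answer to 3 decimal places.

1.152 nats

H(S) = −Σ p·ln p.
  −(0.45)·ln(0.45) = 0.3593
  −(0.14)·ln(0.14) = 0.2753
  −(0.36)·ln(0.36) = 0.3678
  −(0.05)·ln(0.05) = 0.1498
Sum: 0.3593 + 0.2753 + 0.3678 + 0.1498 = 1.152 nats.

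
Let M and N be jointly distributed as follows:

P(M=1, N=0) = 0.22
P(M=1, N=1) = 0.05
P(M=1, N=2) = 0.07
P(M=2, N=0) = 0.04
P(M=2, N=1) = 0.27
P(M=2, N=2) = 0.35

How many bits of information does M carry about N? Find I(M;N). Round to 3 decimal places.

0.291 bits

Marginals: p(M) = (0.3400, 0.6600), p(N) = (0.2600, 0.3200, 0.4200).
I(M;N) = Σ p(x,y)·log₂[p(x,y)/(p(x)p(y))].
  (1,0): 0.22·log₂(2.4887) = 0.2894
  (1,1): 0.05·log₂(0.4596) = -0.0561
  (1,2): 0.07·log₂(0.4902) = -0.0720
  (2,0): 0.04·log₂(0.2331) = -0.0840
  (2,1): 0.27·log₂(1.2784) = 0.0957
  (2,2): 0.35·log₂(1.2626) = 0.1177
Sum = 0.291 bits.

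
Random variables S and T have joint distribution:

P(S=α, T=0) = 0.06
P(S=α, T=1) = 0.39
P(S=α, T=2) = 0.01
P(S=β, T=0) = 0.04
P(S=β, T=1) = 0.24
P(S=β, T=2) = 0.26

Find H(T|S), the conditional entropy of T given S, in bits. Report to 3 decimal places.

1.030 bits

Marginals: p(S) = (0.4600, 0.5400), p(T) = (0.1000, 0.6300, 0.2700).
H(T|S) = Σ p(S) · H(T|S=·).
  S=α: p=0.4600, H(T|S=α) = 0.7053
  S=β: p=0.5400, H(T|S=β) = 1.3058
Weighted sum = 1.030 bits.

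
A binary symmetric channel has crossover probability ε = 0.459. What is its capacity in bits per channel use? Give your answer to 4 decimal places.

Binary symmetric channel: C = 1 − h₂(ε) where h₂ is the binary entropy function.
h₂(0.459) = −0.459·log₂0.459 − 0.541·log₂0.541 = 0.9951.
C = 1 − 0.9951 = 0.0049 bits per channel use.

0.0049 bits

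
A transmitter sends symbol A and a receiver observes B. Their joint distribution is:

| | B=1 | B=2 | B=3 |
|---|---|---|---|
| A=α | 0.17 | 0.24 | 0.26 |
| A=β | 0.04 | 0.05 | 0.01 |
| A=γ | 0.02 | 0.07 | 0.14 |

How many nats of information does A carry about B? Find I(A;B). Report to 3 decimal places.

Marginals: p(A) = (0.6700, 0.1000, 0.2300), p(B) = (0.2300, 0.3600, 0.4100).
I(A;B) = Σ p(x,y)·ln[p(x,y)/(p(x)p(y))].
  (α,1): 0.17·ln(1.1032) = 0.0167
  (α,2): 0.24·ln(0.9950) = -0.0012
  (α,3): 0.26·ln(0.9465) = -0.0143
  (β,1): 0.04·ln(1.7391) = 0.0221
  (β,2): 0.05·ln(1.3889) = 0.0164
  (β,3): 0.01·ln(0.2439) = -0.0141
  (γ,1): 0.02·ln(0.3781) = -0.0195
  (γ,2): 0.07·ln(0.8454) = -0.0118
  (γ,3): 0.14·ln(1.4846) = 0.0553
Sum = 0.050 nats.

0.050 nats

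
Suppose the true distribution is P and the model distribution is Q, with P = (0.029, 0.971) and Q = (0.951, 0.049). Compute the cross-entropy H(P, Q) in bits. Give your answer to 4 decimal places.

H(P,Q) = −Σ p·log₂ q.
  −0.029·log₂(0.951) = 0.00210
  −0.971·log₂(0.049) = 4.22489
H(P,Q) = 4.2270 bits.

4.2270 bits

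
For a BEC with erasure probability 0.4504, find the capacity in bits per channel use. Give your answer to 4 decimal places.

Binary erasure channel: capacity C = 1 − ε.
C = 1 − 0.4504 = 0.5496 bits per channel use.

0.5496 bits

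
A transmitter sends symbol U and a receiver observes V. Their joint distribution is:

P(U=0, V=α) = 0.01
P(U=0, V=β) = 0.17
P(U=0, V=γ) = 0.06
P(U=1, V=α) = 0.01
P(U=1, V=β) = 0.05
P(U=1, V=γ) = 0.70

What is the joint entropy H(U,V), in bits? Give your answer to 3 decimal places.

H(U,V) = −Σ p(x,y)·log₂ p(x,y) over all 6 cells.
  cell (0,α): −0.01·log₂0.01 = 0.0664
  cell (0,β): −0.17·log₂0.17 = 0.4346
  cell (0,γ): −0.06·log₂0.06 = 0.2435
  cell (1,α): −0.01·log₂0.01 = 0.0664
  cell (1,β): −0.05·log₂0.05 = 0.2161
  cell (1,γ): −0.70·log₂0.70 = 0.3602
Sum = 1.387 bits.

1.387 bits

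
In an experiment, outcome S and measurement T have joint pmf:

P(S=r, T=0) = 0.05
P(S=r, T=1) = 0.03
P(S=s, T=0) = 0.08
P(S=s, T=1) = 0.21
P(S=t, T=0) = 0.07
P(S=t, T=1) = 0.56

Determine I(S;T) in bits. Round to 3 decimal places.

Marginals: p(S) = (0.0800, 0.2900, 0.6300), p(T) = (0.2000, 0.8000).
I(S;T) = Σ p(x,y)·log₂[p(x,y)/(p(x)p(y))].
  (r,0): 0.05·log₂(3.1250) = 0.0822
  (r,1): 0.03·log₂(0.4688) = -0.0328
  (s,0): 0.08·log₂(1.3793) = 0.0371
  (s,1): 0.21·log₂(0.9052) = -0.0302
  (t,0): 0.07·log₂(0.5556) = -0.0594
  (t,1): 0.56·log₂(1.1111) = 0.0851
Sum = 0.082 bits.

0.082 bits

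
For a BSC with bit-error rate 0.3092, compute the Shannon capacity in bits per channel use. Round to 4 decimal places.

0.1078 bits

Binary symmetric channel: C = 1 − h₂(ε) where h₂ is the binary entropy function.
h₂(0.3092) = −0.3092·log₂0.3092 − 0.6908·log₂0.6908 = 0.8922.
C = 1 − 0.8922 = 0.1078 bits per channel use.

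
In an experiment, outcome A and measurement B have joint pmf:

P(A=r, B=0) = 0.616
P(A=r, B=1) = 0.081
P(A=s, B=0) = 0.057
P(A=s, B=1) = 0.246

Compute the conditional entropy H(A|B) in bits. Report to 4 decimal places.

0.5458 bits

Chain rule: H(A|B) = H(A,B) − H(B).
Marginals: p(A) = (0.6970, 0.3030), p(B) = (0.6730, 0.3270).
H(A,B) = 1.4576 bits; H(B) = 0.9118 bits.
H(A|B) = 1.4576 − 0.9118 = 0.5458 bits.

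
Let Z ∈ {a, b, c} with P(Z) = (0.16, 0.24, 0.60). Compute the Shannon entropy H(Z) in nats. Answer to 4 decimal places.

H(Z) = −Σ p·ln p.
  −(0.16)·ln(0.16) = 0.29321
  −(0.24)·ln(0.24) = 0.34251
  −(0.60)·ln(0.60) = 0.30650
Sum: 0.29321 + 0.34251 + 0.30650 = 0.9422 nats.

0.9422 nats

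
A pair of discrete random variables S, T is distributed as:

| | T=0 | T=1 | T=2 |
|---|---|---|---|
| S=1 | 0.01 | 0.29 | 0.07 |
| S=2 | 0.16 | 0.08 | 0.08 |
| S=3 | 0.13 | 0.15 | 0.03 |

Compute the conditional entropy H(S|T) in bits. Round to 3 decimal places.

Chain rule: H(S|T) = H(S,T) − H(T).
Marginals: p(S) = (0.3700, 0.3200, 0.3100), p(T) = (0.3000, 0.5200, 0.1800).
H(S,T) = 2.8039 bits; H(T) = 1.4570 bits.
H(S|T) = 2.8039 − 1.4570 = 1.347 bits.

1.347 bits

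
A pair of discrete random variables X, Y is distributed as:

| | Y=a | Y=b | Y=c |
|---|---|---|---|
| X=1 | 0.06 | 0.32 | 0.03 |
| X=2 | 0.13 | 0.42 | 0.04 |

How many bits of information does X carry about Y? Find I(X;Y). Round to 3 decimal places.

0.006 bits

Marginals: p(X) = (0.4100, 0.5900), p(Y) = (0.1900, 0.7400, 0.0700).
I(X;Y) = H(X) + H(Y) − H(X,Y).
H(X) = 0.9765, H(Y) = 1.0452, H(X,Y) = 2.0154.
I(X;Y) = 0.9765 + 1.0452 − 2.0154 = 0.006 bits.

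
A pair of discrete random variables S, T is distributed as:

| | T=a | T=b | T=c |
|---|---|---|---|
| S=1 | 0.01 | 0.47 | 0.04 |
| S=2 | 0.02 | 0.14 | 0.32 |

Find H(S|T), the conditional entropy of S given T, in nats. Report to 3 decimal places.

0.473 nats

Marginals: p(S) = (0.5200, 0.4800), p(T) = (0.0300, 0.6100, 0.3600).
H(S|T) = Σ p(T) · H(S|T=·).
  T=a: p=0.0300, H(S|T=a) = 0.6365
  T=b: p=0.6100, H(S|T=b) = 0.5387
  T=c: p=0.3600, H(S|T=c) = 0.3488
Weighted sum = 0.473 nats.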